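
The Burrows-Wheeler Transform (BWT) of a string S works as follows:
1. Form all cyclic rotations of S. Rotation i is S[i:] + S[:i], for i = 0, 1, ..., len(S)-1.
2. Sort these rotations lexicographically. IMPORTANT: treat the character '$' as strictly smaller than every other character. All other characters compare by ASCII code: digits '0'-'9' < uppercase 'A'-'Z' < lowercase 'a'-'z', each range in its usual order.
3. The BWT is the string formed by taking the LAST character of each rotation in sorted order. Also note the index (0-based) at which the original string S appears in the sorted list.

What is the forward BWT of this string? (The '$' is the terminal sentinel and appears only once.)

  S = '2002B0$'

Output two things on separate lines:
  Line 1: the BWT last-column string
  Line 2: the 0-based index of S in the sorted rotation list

All 7 rotations (rotation i = S[i:]+S[:i]):
  rot[0] = 2002B0$
  rot[1] = 002B0$2
  rot[2] = 02B0$20
  rot[3] = 2B0$200
  rot[4] = B0$2002
  rot[5] = 0$2002B
  rot[6] = $2002B0
Sorted (with $ < everything):
  sorted[0] = $2002B0  (last char: '0')
  sorted[1] = 0$2002B  (last char: 'B')
  sorted[2] = 002B0$2  (last char: '2')
  sorted[3] = 02B0$20  (last char: '0')
  sorted[4] = 2002B0$  (last char: '$')
  sorted[5] = 2B0$200  (last char: '0')
  sorted[6] = B0$2002  (last char: '2')
Last column: 0B20$02
Original string S is at sorted index 4

Answer: 0B20$02
4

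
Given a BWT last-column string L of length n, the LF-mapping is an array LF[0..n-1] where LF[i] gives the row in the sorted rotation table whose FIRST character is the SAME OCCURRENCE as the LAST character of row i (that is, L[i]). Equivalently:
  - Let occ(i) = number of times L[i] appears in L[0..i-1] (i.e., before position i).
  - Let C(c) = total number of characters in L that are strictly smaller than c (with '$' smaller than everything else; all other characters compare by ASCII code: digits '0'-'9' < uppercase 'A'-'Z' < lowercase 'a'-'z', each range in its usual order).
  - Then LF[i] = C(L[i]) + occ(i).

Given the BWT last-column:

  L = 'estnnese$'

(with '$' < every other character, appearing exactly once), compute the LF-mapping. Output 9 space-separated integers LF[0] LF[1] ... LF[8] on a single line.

Answer: 1 6 8 4 5 2 7 3 0

Derivation:
Char counts: '$':1, 'e':3, 'n':2, 's':2, 't':1
C (first-col start): C('$')=0, C('e')=1, C('n')=4, C('s')=6, C('t')=8
L[0]='e': occ=0, LF[0]=C('e')+0=1+0=1
L[1]='s': occ=0, LF[1]=C('s')+0=6+0=6
L[2]='t': occ=0, LF[2]=C('t')+0=8+0=8
L[3]='n': occ=0, LF[3]=C('n')+0=4+0=4
L[4]='n': occ=1, LF[4]=C('n')+1=4+1=5
L[5]='e': occ=1, LF[5]=C('e')+1=1+1=2
L[6]='s': occ=1, LF[6]=C('s')+1=6+1=7
L[7]='e': occ=2, LF[7]=C('e')+2=1+2=3
L[8]='$': occ=0, LF[8]=C('$')+0=0+0=0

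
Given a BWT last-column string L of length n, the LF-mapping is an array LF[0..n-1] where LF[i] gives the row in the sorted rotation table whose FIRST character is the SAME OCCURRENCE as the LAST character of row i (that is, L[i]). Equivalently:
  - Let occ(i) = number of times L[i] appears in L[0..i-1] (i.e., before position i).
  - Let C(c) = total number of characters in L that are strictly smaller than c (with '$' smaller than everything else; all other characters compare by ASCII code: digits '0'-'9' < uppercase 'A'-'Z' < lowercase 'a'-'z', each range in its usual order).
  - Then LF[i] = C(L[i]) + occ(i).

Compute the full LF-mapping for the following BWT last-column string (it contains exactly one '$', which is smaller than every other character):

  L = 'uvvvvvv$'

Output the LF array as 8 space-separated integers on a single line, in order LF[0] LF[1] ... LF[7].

Char counts: '$':1, 'u':1, 'v':6
C (first-col start): C('$')=0, C('u')=1, C('v')=2
L[0]='u': occ=0, LF[0]=C('u')+0=1+0=1
L[1]='v': occ=0, LF[1]=C('v')+0=2+0=2
L[2]='v': occ=1, LF[2]=C('v')+1=2+1=3
L[3]='v': occ=2, LF[3]=C('v')+2=2+2=4
L[4]='v': occ=3, LF[4]=C('v')+3=2+3=5
L[5]='v': occ=4, LF[5]=C('v')+4=2+4=6
L[6]='v': occ=5, LF[6]=C('v')+5=2+5=7
L[7]='$': occ=0, LF[7]=C('$')+0=0+0=0

Answer: 1 2 3 4 5 6 7 0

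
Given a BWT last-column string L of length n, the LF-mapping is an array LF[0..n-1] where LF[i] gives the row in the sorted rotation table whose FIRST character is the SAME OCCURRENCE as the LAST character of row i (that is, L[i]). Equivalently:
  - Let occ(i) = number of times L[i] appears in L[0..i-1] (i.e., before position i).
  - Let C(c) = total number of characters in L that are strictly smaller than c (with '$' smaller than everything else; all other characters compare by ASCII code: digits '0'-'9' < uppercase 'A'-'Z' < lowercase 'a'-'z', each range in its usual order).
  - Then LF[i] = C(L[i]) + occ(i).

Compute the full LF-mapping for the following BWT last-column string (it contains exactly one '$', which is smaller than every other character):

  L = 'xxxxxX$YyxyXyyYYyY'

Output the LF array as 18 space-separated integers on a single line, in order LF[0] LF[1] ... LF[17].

Answer: 7 8 9 10 11 1 0 3 13 12 14 2 15 16 4 5 17 6

Derivation:
Char counts: '$':1, 'X':2, 'Y':4, 'x':6, 'y':5
C (first-col start): C('$')=0, C('X')=1, C('Y')=3, C('x')=7, C('y')=13
L[0]='x': occ=0, LF[0]=C('x')+0=7+0=7
L[1]='x': occ=1, LF[1]=C('x')+1=7+1=8
L[2]='x': occ=2, LF[2]=C('x')+2=7+2=9
L[3]='x': occ=3, LF[3]=C('x')+3=7+3=10
L[4]='x': occ=4, LF[4]=C('x')+4=7+4=11
L[5]='X': occ=0, LF[5]=C('X')+0=1+0=1
L[6]='$': occ=0, LF[6]=C('$')+0=0+0=0
L[7]='Y': occ=0, LF[7]=C('Y')+0=3+0=3
L[8]='y': occ=0, LF[8]=C('y')+0=13+0=13
L[9]='x': occ=5, LF[9]=C('x')+5=7+5=12
L[10]='y': occ=1, LF[10]=C('y')+1=13+1=14
L[11]='X': occ=1, LF[11]=C('X')+1=1+1=2
L[12]='y': occ=2, LF[12]=C('y')+2=13+2=15
L[13]='y': occ=3, LF[13]=C('y')+3=13+3=16
L[14]='Y': occ=1, LF[14]=C('Y')+1=3+1=4
L[15]='Y': occ=2, LF[15]=C('Y')+2=3+2=5
L[16]='y': occ=4, LF[16]=C('y')+4=13+4=17
L[17]='Y': occ=3, LF[17]=C('Y')+3=3+3=6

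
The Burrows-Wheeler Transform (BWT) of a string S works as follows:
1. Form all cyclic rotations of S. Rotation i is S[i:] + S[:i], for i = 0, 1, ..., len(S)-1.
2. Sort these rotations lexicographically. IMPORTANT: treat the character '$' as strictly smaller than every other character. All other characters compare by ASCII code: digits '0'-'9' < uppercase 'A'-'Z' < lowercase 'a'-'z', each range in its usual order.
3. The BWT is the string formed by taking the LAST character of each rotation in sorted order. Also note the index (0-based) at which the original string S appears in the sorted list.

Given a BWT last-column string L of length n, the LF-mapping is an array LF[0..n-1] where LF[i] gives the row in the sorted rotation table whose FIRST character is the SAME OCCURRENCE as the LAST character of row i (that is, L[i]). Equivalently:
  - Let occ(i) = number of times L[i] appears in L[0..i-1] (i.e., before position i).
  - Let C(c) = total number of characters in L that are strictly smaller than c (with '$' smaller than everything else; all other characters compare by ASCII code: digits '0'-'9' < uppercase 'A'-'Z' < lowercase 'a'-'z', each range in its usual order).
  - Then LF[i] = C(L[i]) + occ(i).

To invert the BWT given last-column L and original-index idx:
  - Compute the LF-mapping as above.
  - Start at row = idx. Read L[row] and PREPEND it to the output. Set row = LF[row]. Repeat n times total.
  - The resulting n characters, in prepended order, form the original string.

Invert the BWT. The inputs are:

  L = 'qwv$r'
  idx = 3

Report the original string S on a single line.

Answer: vrwq$

Derivation:
LF mapping: 1 4 3 0 2
Walk LF starting at row 3, prepending L[row]:
  step 1: row=3, L[3]='$', prepend. Next row=LF[3]=0
  step 2: row=0, L[0]='q', prepend. Next row=LF[0]=1
  step 3: row=1, L[1]='w', prepend. Next row=LF[1]=4
  step 4: row=4, L[4]='r', prepend. Next row=LF[4]=2
  step 5: row=2, L[2]='v', prepend. Next row=LF[2]=3
Reversed output: vrwq$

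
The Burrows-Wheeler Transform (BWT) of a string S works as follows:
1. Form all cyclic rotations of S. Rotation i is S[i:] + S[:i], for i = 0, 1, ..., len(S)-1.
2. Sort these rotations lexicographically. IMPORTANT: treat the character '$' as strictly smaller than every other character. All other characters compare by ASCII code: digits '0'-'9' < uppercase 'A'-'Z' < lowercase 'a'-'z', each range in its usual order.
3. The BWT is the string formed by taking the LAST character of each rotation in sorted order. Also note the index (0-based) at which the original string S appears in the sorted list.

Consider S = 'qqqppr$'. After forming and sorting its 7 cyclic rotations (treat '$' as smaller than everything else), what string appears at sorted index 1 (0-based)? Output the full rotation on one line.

All 7 rotations (rotation i = S[i:]+S[:i]):
  rot[0] = qqqppr$
  rot[1] = qqppr$q
  rot[2] = qppr$qq
  rot[3] = ppr$qqq
  rot[4] = pr$qqqp
  rot[5] = r$qqqpp
  rot[6] = $qqqppr
Sorted (with $ < everything):
  sorted[0] = $qqqppr
  sorted[1] = ppr$qqq
  sorted[2] = pr$qqqp
  sorted[3] = qppr$qq
  sorted[4] = qqppr$q
  sorted[5] = qqqppr$
  sorted[6] = r$qqqpp
sorted[1] = ppr$qqq

Answer: ppr$qqq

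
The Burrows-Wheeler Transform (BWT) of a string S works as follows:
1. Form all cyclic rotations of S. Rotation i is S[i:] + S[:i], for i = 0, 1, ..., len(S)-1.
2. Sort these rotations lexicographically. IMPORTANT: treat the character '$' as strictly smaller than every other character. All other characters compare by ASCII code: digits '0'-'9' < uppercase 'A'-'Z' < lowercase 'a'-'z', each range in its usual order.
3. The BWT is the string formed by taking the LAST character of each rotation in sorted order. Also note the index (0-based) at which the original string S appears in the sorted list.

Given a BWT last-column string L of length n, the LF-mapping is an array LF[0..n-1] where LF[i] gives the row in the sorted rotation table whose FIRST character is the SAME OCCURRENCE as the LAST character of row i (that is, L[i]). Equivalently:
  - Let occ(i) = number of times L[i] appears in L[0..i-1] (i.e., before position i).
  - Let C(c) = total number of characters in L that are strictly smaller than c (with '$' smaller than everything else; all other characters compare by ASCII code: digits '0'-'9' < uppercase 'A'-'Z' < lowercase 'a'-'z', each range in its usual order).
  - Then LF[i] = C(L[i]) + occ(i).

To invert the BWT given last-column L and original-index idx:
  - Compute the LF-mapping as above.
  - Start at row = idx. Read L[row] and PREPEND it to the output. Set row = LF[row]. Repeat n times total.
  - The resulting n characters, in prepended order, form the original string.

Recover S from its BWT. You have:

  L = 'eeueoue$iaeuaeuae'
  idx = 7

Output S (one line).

Answer: eeauieeuueaeuaoe$

Derivation:
LF mapping: 4 5 13 6 12 14 7 0 11 1 8 15 2 9 16 3 10
Walk LF starting at row 7, prepending L[row]:
  step 1: row=7, L[7]='$', prepend. Next row=LF[7]=0
  step 2: row=0, L[0]='e', prepend. Next row=LF[0]=4
  step 3: row=4, L[4]='o', prepend. Next row=LF[4]=12
  step 4: row=12, L[12]='a', prepend. Next row=LF[12]=2
  step 5: row=2, L[2]='u', prepend. Next row=LF[2]=13
  step 6: row=13, L[13]='e', prepend. Next row=LF[13]=9
  step 7: row=9, L[9]='a', prepend. Next row=LF[9]=1
  step 8: row=1, L[1]='e', prepend. Next row=LF[1]=5
  step 9: row=5, L[5]='u', prepend. Next row=LF[5]=14
  step 10: row=14, L[14]='u', prepend. Next row=LF[14]=16
  step 11: row=16, L[16]='e', prepend. Next row=LF[16]=10
  step 12: row=10, L[10]='e', prepend. Next row=LF[10]=8
  step 13: row=8, L[8]='i', prepend. Next row=LF[8]=11
  step 14: row=11, L[11]='u', prepend. Next row=LF[11]=15
  step 15: row=15, L[15]='a', prepend. Next row=LF[15]=3
  step 16: row=3, L[3]='e', prepend. Next row=LF[3]=6
  step 17: row=6, L[6]='e', prepend. Next row=LF[6]=7
Reversed output: eeauieeuueaeuaoe$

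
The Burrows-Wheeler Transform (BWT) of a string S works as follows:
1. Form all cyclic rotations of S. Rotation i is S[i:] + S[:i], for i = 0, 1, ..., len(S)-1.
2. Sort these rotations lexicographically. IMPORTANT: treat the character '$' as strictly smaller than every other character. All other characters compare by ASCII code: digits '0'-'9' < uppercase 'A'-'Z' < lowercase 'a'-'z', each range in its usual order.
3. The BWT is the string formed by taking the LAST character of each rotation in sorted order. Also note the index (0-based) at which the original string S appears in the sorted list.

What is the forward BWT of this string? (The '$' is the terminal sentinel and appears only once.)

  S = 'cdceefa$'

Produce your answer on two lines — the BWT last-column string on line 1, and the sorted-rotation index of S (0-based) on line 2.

All 8 rotations (rotation i = S[i:]+S[:i]):
  rot[0] = cdceefa$
  rot[1] = dceefa$c
  rot[2] = ceefa$cd
  rot[3] = eefa$cdc
  rot[4] = efa$cdce
  rot[5] = fa$cdcee
  rot[6] = a$cdceef
  rot[7] = $cdceefa
Sorted (with $ < everything):
  sorted[0] = $cdceefa  (last char: 'a')
  sorted[1] = a$cdceef  (last char: 'f')
  sorted[2] = cdceefa$  (last char: '$')
  sorted[3] = ceefa$cd  (last char: 'd')
  sorted[4] = dceefa$c  (last char: 'c')
  sorted[5] = eefa$cdc  (last char: 'c')
  sorted[6] = efa$cdce  (last char: 'e')
  sorted[7] = fa$cdcee  (last char: 'e')
Last column: af$dccee
Original string S is at sorted index 2

Answer: af$dccee
2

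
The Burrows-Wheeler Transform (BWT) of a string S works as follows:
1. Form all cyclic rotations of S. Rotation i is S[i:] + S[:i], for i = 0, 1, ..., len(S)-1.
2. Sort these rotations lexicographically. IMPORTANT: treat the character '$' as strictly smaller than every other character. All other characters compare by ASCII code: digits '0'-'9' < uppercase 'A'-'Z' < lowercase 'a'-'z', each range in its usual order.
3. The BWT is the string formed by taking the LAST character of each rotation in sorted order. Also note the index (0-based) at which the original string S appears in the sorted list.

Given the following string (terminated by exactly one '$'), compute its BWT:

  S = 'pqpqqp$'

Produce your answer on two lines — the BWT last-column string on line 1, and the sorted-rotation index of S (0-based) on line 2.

Answer: pq$qqpp
2

Derivation:
All 7 rotations (rotation i = S[i:]+S[:i]):
  rot[0] = pqpqqp$
  rot[1] = qpqqp$p
  rot[2] = pqqp$pq
  rot[3] = qqp$pqp
  rot[4] = qp$pqpq
  rot[5] = p$pqpqq
  rot[6] = $pqpqqp
Sorted (with $ < everything):
  sorted[0] = $pqpqqp  (last char: 'p')
  sorted[1] = p$pqpqq  (last char: 'q')
  sorted[2] = pqpqqp$  (last char: '$')
  sorted[3] = pqqp$pq  (last char: 'q')
  sorted[4] = qp$pqpq  (last char: 'q')
  sorted[5] = qpqqp$p  (last char: 'p')
  sorted[6] = qqp$pqp  (last char: 'p')
Last column: pq$qqpp
Original string S is at sorted index 2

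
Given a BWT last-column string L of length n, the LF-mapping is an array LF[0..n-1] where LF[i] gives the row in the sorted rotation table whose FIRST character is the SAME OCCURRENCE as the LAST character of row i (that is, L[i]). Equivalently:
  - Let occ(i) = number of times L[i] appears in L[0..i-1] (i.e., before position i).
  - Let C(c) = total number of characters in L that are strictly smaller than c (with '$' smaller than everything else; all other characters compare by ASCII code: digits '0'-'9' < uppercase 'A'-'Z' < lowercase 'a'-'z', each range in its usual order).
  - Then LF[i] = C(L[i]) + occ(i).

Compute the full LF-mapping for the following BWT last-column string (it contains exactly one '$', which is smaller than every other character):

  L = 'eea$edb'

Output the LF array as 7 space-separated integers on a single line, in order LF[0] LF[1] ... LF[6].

Char counts: '$':1, 'a':1, 'b':1, 'd':1, 'e':3
C (first-col start): C('$')=0, C('a')=1, C('b')=2, C('d')=3, C('e')=4
L[0]='e': occ=0, LF[0]=C('e')+0=4+0=4
L[1]='e': occ=1, LF[1]=C('e')+1=4+1=5
L[2]='a': occ=0, LF[2]=C('a')+0=1+0=1
L[3]='$': occ=0, LF[3]=C('$')+0=0+0=0
L[4]='e': occ=2, LF[4]=C('e')+2=4+2=6
L[5]='d': occ=0, LF[5]=C('d')+0=3+0=3
L[6]='b': occ=0, LF[6]=C('b')+0=2+0=2

Answer: 4 5 1 0 6 3 2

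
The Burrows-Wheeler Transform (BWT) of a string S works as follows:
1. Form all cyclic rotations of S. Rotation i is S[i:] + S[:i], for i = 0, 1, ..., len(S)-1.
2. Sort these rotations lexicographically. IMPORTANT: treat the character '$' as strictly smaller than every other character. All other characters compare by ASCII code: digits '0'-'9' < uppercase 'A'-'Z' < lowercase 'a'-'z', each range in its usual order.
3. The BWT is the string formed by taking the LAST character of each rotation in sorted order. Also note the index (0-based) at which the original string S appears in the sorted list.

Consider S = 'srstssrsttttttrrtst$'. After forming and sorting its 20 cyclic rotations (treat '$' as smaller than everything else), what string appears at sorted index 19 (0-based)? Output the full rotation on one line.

Answer: ttttttrrtst$srstssrs

Derivation:
All 20 rotations (rotation i = S[i:]+S[:i]):
  rot[0] = srstssrsttttttrrtst$
  rot[1] = rstssrsttttttrrtst$s
  rot[2] = stssrsttttttrrtst$sr
  rot[3] = tssrsttttttrrtst$srs
  rot[4] = ssrsttttttrrtst$srst
  rot[5] = srsttttttrrtst$srsts
  rot[6] = rsttttttrrtst$srstss
  rot[7] = sttttttrrtst$srstssr
  rot[8] = ttttttrrtst$srstssrs
  rot[9] = tttttrrtst$srstssrst
  rot[10] = ttttrrtst$srstssrstt
  rot[11] = tttrrtst$srstssrsttt
  rot[12] = ttrrtst$srstssrstttt
  rot[13] = trrtst$srstssrsttttt
  rot[14] = rrtst$srstssrstttttt
  rot[15] = rtst$srstssrsttttttr
  rot[16] = tst$srstssrsttttttrr
  rot[17] = st$srstssrsttttttrrt
  rot[18] = t$srstssrsttttttrrts
  rot[19] = $srstssrsttttttrrtst
Sorted (with $ < everything):
  sorted[0] = $srstssrsttttttrrtst
  sorted[1] = rrtst$srstssrstttttt
  sorted[2] = rstssrsttttttrrtst$s
  sorted[3] = rsttttttrrtst$srstss
  sorted[4] = rtst$srstssrsttttttr
  sorted[5] = srstssrsttttttrrtst$
  sorted[6] = srsttttttrrtst$srsts
  sorted[7] = ssrsttttttrrtst$srst
  sorted[8] = st$srstssrsttttttrrt
  sorted[9] = stssrsttttttrrtst$sr
  sorted[10] = sttttttrrtst$srstssr
  sorted[11] = t$srstssrsttttttrrts
  sorted[12] = trrtst$srstssrsttttt
  sorted[13] = tssrsttttttrrtst$srs
  sorted[14] = tst$srstssrsttttttrr
  sorted[15] = ttrrtst$srstssrstttt
  sorted[16] = tttrrtst$srstssrsttt
  sorted[17] = ttttrrtst$srstssrstt
  sorted[18] = tttttrrtst$srstssrst
  sorted[19] = ttttttrrtst$srstssrs
sorted[19] = ttttttrrtst$srstssrs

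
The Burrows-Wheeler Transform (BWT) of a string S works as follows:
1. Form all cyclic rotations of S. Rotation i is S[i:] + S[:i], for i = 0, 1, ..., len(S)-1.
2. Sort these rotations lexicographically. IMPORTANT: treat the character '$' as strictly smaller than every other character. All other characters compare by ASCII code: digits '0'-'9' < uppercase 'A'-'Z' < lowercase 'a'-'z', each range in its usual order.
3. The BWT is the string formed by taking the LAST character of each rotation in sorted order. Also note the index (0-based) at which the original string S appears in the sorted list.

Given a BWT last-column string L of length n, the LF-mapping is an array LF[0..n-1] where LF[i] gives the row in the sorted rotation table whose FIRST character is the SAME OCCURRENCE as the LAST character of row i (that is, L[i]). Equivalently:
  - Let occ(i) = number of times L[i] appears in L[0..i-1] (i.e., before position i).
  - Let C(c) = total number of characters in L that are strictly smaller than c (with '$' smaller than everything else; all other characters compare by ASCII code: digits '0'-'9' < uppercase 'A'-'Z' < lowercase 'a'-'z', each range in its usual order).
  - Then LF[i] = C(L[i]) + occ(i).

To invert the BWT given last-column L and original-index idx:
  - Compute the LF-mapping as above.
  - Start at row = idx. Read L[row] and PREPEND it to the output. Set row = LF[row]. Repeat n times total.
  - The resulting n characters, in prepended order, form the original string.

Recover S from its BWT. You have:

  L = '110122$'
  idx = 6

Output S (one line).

LF mapping: 2 3 1 4 5 6 0
Walk LF starting at row 6, prepending L[row]:
  step 1: row=6, L[6]='$', prepend. Next row=LF[6]=0
  step 2: row=0, L[0]='1', prepend. Next row=LF[0]=2
  step 3: row=2, L[2]='0', prepend. Next row=LF[2]=1
  step 4: row=1, L[1]='1', prepend. Next row=LF[1]=3
  step 5: row=3, L[3]='1', prepend. Next row=LF[3]=4
  step 6: row=4, L[4]='2', prepend. Next row=LF[4]=5
  step 7: row=5, L[5]='2', prepend. Next row=LF[5]=6
Reversed output: 221101$

Answer: 221101$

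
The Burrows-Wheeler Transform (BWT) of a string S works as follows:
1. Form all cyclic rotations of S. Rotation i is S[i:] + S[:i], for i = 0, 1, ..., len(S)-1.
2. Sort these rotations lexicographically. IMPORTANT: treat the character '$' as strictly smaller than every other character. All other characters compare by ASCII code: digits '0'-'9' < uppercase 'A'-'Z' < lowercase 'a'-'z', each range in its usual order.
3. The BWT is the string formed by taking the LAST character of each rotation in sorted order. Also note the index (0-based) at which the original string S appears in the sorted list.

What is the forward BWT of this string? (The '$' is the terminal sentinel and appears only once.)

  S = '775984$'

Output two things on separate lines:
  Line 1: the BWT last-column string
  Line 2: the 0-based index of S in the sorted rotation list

All 7 rotations (rotation i = S[i:]+S[:i]):
  rot[0] = 775984$
  rot[1] = 75984$7
  rot[2] = 5984$77
  rot[3] = 984$775
  rot[4] = 84$7759
  rot[5] = 4$77598
  rot[6] = $775984
Sorted (with $ < everything):
  sorted[0] = $775984  (last char: '4')
  sorted[1] = 4$77598  (last char: '8')
  sorted[2] = 5984$77  (last char: '7')
  sorted[3] = 75984$7  (last char: '7')
  sorted[4] = 775984$  (last char: '$')
  sorted[5] = 84$7759  (last char: '9')
  sorted[6] = 984$775  (last char: '5')
Last column: 4877$95
Original string S is at sorted index 4

Answer: 4877$95
4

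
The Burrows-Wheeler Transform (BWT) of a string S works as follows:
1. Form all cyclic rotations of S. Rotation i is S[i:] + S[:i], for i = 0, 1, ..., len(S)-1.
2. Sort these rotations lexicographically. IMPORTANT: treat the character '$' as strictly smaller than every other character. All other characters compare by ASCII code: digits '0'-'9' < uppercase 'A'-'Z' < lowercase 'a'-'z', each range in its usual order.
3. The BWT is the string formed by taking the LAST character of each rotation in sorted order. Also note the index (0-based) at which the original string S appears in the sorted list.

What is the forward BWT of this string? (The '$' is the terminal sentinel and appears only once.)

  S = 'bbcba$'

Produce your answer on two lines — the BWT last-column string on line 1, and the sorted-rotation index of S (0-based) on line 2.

Answer: abc$bb
3

Derivation:
All 6 rotations (rotation i = S[i:]+S[:i]):
  rot[0] = bbcba$
  rot[1] = bcba$b
  rot[2] = cba$bb
  rot[3] = ba$bbc
  rot[4] = a$bbcb
  rot[5] = $bbcba
Sorted (with $ < everything):
  sorted[0] = $bbcba  (last char: 'a')
  sorted[1] = a$bbcb  (last char: 'b')
  sorted[2] = ba$bbc  (last char: 'c')
  sorted[3] = bbcba$  (last char: '$')
  sorted[4] = bcba$b  (last char: 'b')
  sorted[5] = cba$bb  (last char: 'b')
Last column: abc$bb
Original string S is at sorted index 3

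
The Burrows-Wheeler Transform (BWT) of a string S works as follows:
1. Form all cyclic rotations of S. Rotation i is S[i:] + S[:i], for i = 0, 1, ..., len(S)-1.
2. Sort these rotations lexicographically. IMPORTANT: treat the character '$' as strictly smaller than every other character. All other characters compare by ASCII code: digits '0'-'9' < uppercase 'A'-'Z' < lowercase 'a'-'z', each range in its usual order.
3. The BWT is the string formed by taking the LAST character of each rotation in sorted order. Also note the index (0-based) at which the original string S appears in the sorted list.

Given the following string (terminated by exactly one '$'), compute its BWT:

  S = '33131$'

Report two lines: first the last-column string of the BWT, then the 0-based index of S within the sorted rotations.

Answer: 13313$
5

Derivation:
All 6 rotations (rotation i = S[i:]+S[:i]):
  rot[0] = 33131$
  rot[1] = 3131$3
  rot[2] = 131$33
  rot[3] = 31$331
  rot[4] = 1$3313
  rot[5] = $33131
Sorted (with $ < everything):
  sorted[0] = $33131  (last char: '1')
  sorted[1] = 1$3313  (last char: '3')
  sorted[2] = 131$33  (last char: '3')
  sorted[3] = 31$331  (last char: '1')
  sorted[4] = 3131$3  (last char: '3')
  sorted[5] = 33131$  (last char: '$')
Last column: 13313$
Original string S is at sorted index 5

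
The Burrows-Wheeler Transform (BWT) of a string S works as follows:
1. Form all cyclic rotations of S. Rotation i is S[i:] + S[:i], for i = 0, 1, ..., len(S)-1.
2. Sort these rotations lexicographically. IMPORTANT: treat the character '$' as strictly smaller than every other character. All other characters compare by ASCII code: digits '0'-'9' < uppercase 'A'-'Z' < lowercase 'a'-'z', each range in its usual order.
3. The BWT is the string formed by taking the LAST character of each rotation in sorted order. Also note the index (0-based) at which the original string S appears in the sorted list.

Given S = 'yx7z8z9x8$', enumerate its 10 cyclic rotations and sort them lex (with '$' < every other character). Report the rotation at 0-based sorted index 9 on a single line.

All 10 rotations (rotation i = S[i:]+S[:i]):
  rot[0] = yx7z8z9x8$
  rot[1] = x7z8z9x8$y
  rot[2] = 7z8z9x8$yx
  rot[3] = z8z9x8$yx7
  rot[4] = 8z9x8$yx7z
  rot[5] = z9x8$yx7z8
  rot[6] = 9x8$yx7z8z
  rot[7] = x8$yx7z8z9
  rot[8] = 8$yx7z8z9x
  rot[9] = $yx7z8z9x8
Sorted (with $ < everything):
  sorted[0] = $yx7z8z9x8
  sorted[1] = 7z8z9x8$yx
  sorted[2] = 8$yx7z8z9x
  sorted[3] = 8z9x8$yx7z
  sorted[4] = 9x8$yx7z8z
  sorted[5] = x7z8z9x8$y
  sorted[6] = x8$yx7z8z9
  sorted[7] = yx7z8z9x8$
  sorted[8] = z8z9x8$yx7
  sorted[9] = z9x8$yx7z8
sorted[9] = z9x8$yx7z8

Answer: z9x8$yx7z8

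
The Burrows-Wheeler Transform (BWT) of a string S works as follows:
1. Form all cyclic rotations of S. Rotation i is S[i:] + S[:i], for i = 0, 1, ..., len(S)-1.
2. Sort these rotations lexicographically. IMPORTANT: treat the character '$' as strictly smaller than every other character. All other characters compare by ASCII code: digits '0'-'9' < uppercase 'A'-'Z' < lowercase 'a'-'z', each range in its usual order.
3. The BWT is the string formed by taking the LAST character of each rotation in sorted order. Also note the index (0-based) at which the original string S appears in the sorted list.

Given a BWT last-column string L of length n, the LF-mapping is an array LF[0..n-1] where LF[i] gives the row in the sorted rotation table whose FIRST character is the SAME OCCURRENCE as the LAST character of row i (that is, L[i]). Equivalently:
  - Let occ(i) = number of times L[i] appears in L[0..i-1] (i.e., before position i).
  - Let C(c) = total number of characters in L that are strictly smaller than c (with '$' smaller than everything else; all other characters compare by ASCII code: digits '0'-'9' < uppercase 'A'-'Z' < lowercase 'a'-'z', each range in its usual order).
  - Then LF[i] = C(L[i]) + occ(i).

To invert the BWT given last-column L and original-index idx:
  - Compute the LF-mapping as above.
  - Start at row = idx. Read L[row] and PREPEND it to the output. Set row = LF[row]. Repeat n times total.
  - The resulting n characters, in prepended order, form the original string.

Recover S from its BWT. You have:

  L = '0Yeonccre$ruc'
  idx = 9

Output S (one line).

Answer: occurrenceY0$

Derivation:
LF mapping: 1 2 6 9 8 3 4 10 7 0 11 12 5
Walk LF starting at row 9, prepending L[row]:
  step 1: row=9, L[9]='$', prepend. Next row=LF[9]=0
  step 2: row=0, L[0]='0', prepend. Next row=LF[0]=1
  step 3: row=1, L[1]='Y', prepend. Next row=LF[1]=2
  step 4: row=2, L[2]='e', prepend. Next row=LF[2]=6
  step 5: row=6, L[6]='c', prepend. Next row=LF[6]=4
  step 6: row=4, L[4]='n', prepend. Next row=LF[4]=8
  step 7: row=8, L[8]='e', prepend. Next row=LF[8]=7
  step 8: row=7, L[7]='r', prepend. Next row=LF[7]=10
  step 9: row=10, L[10]='r', prepend. Next row=LF[10]=11
  step 10: row=11, L[11]='u', prepend. Next row=LF[11]=12
  step 11: row=12, L[12]='c', prepend. Next row=LF[12]=5
  step 12: row=5, L[5]='c', prepend. Next row=LF[5]=3
  step 13: row=3, L[3]='o', prepend. Next row=LF[3]=9
Reversed output: occurrenceY0$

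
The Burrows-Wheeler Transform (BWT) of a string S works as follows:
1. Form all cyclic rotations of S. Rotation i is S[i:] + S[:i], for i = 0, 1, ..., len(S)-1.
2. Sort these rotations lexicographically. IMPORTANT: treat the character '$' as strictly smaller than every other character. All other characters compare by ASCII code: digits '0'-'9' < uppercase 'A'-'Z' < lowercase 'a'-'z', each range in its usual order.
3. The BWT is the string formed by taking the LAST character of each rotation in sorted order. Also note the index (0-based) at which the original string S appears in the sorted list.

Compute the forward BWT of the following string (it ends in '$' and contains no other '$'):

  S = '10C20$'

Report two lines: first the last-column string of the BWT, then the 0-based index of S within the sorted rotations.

Answer: 021$C0
3

Derivation:
All 6 rotations (rotation i = S[i:]+S[:i]):
  rot[0] = 10C20$
  rot[1] = 0C20$1
  rot[2] = C20$10
  rot[3] = 20$10C
  rot[4] = 0$10C2
  rot[5] = $10C20
Sorted (with $ < everything):
  sorted[0] = $10C20  (last char: '0')
  sorted[1] = 0$10C2  (last char: '2')
  sorted[2] = 0C20$1  (last char: '1')
  sorted[3] = 10C20$  (last char: '$')
  sorted[4] = 20$10C  (last char: 'C')
  sorted[5] = C20$10  (last char: '0')
Last column: 021$C0
Original string S is at sorted index 3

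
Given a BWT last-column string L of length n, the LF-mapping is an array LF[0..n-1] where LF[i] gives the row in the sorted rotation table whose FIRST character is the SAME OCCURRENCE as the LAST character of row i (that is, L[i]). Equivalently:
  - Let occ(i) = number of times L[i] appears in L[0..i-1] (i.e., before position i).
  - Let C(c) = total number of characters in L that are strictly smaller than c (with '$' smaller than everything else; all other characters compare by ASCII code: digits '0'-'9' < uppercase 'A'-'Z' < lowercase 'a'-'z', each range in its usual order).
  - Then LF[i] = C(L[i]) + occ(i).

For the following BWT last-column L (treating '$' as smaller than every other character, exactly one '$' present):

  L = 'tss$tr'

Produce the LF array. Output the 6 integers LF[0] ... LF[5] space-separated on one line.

Char counts: '$':1, 'r':1, 's':2, 't':2
C (first-col start): C('$')=0, C('r')=1, C('s')=2, C('t')=4
L[0]='t': occ=0, LF[0]=C('t')+0=4+0=4
L[1]='s': occ=0, LF[1]=C('s')+0=2+0=2
L[2]='s': occ=1, LF[2]=C('s')+1=2+1=3
L[3]='$': occ=0, LF[3]=C('$')+0=0+0=0
L[4]='t': occ=1, LF[4]=C('t')+1=4+1=5
L[5]='r': occ=0, LF[5]=C('r')+0=1+0=1

Answer: 4 2 3 0 5 1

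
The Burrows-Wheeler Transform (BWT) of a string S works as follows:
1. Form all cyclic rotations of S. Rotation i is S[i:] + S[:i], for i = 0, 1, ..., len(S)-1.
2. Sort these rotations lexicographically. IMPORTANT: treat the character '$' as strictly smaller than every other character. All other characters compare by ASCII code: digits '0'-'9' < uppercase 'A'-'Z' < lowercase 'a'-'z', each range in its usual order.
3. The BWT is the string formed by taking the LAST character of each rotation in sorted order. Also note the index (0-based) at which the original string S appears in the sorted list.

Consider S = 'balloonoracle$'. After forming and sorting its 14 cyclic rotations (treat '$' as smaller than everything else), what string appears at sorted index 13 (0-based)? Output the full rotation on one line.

All 14 rotations (rotation i = S[i:]+S[:i]):
  rot[0] = balloonoracle$
  rot[1] = alloonoracle$b
  rot[2] = lloonoracle$ba
  rot[3] = loonoracle$bal
  rot[4] = oonoracle$ball
  rot[5] = onoracle$ballo
  rot[6] = noracle$balloo
  rot[7] = oracle$balloon
  rot[8] = racle$balloono
  rot[9] = acle$balloonor
  rot[10] = cle$balloonora
  rot[11] = le$balloonorac
  rot[12] = e$balloonoracl
  rot[13] = $balloonoracle
Sorted (with $ < everything):
  sorted[0] = $balloonoracle
  sorted[1] = acle$balloonor
  sorted[2] = alloonoracle$b
  sorted[3] = balloonoracle$
  sorted[4] = cle$balloonora
  sorted[5] = e$balloonoracl
  sorted[6] = le$balloonorac
  sorted[7] = lloonoracle$ba
  sorted[8] = loonoracle$bal
  sorted[9] = noracle$balloo
  sorted[10] = onoracle$ballo
  sorted[11] = oonoracle$ball
  sorted[12] = oracle$balloon
  sorted[13] = racle$balloono
sorted[13] = racle$balloono

Answer: racle$balloono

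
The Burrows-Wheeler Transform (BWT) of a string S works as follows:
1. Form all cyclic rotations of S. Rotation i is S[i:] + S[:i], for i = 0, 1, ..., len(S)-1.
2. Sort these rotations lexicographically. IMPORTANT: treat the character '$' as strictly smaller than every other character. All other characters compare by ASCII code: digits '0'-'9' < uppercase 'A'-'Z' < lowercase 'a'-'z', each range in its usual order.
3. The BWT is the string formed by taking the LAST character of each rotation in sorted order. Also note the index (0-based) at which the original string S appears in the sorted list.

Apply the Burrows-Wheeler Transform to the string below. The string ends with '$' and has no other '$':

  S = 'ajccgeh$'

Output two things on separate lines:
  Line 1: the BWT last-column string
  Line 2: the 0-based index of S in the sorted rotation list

All 8 rotations (rotation i = S[i:]+S[:i]):
  rot[0] = ajccgeh$
  rot[1] = jccgeh$a
  rot[2] = ccgeh$aj
  rot[3] = cgeh$ajc
  rot[4] = geh$ajcc
  rot[5] = eh$ajccg
  rot[6] = h$ajccge
  rot[7] = $ajccgeh
Sorted (with $ < everything):
  sorted[0] = $ajccgeh  (last char: 'h')
  sorted[1] = ajccgeh$  (last char: '$')
  sorted[2] = ccgeh$aj  (last char: 'j')
  sorted[3] = cgeh$ajc  (last char: 'c')
  sorted[4] = eh$ajccg  (last char: 'g')
  sorted[5] = geh$ajcc  (last char: 'c')
  sorted[6] = h$ajccge  (last char: 'e')
  sorted[7] = jccgeh$a  (last char: 'a')
Last column: h$jcgcea
Original string S is at sorted index 1

Answer: h$jcgcea
1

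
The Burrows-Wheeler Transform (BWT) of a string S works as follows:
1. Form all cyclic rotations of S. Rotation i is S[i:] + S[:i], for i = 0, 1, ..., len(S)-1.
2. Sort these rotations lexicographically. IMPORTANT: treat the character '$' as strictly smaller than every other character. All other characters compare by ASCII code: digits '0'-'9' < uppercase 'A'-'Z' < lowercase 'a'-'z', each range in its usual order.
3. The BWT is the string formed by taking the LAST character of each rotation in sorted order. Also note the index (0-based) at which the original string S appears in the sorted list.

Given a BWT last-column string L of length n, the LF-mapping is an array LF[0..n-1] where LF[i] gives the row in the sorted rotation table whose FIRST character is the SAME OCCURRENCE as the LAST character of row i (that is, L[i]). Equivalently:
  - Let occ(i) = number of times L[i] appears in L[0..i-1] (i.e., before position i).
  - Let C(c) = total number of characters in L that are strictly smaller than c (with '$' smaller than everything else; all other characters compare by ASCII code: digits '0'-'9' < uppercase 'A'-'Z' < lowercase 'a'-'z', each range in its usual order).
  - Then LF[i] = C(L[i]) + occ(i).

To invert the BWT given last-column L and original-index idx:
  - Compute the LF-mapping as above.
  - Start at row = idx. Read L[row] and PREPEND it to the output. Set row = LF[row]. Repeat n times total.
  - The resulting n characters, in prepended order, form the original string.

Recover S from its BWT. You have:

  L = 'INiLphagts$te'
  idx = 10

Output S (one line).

LF mapping: 1 3 8 2 9 7 4 6 11 10 0 12 5
Walk LF starting at row 10, prepending L[row]:
  step 1: row=10, L[10]='$', prepend. Next row=LF[10]=0
  step 2: row=0, L[0]='I', prepend. Next row=LF[0]=1
  step 3: row=1, L[1]='N', prepend. Next row=LF[1]=3
  step 4: row=3, L[3]='L', prepend. Next row=LF[3]=2
  step 5: row=2, L[2]='i', prepend. Next row=LF[2]=8
  step 6: row=8, L[8]='t', prepend. Next row=LF[8]=11
  step 7: row=11, L[11]='t', prepend. Next row=LF[11]=12
  step 8: row=12, L[12]='e', prepend. Next row=LF[12]=5
  step 9: row=5, L[5]='h', prepend. Next row=LF[5]=7
  step 10: row=7, L[7]='g', prepend. Next row=LF[7]=6
  step 11: row=6, L[6]='a', prepend. Next row=LF[6]=4
  step 12: row=4, L[4]='p', prepend. Next row=LF[4]=9
  step 13: row=9, L[9]='s', prepend. Next row=LF[9]=10
Reversed output: spaghettiLNI$

Answer: spaghettiLNI$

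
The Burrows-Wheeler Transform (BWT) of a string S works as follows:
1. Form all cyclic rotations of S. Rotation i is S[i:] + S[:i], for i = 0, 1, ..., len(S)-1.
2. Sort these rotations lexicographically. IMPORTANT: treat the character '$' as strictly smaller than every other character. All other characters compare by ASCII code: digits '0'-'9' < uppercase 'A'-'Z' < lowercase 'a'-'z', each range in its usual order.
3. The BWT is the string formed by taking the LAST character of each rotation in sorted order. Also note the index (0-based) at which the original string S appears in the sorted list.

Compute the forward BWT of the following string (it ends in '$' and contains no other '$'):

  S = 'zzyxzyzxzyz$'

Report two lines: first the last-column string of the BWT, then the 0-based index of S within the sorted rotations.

Answer: zzyzzzyyzxx$
11

Derivation:
All 12 rotations (rotation i = S[i:]+S[:i]):
  rot[0] = zzyxzyzxzyz$
  rot[1] = zyxzyzxzyz$z
  rot[2] = yxzyzxzyz$zz
  rot[3] = xzyzxzyz$zzy
  rot[4] = zyzxzyz$zzyx
  rot[5] = yzxzyz$zzyxz
  rot[6] = zxzyz$zzyxzy
  rot[7] = xzyz$zzyxzyz
  rot[8] = zyz$zzyxzyzx
  rot[9] = yz$zzyxzyzxz
  rot[10] = z$zzyxzyzxzy
  rot[11] = $zzyxzyzxzyz
Sorted (with $ < everything):
  sorted[0] = $zzyxzyzxzyz  (last char: 'z')
  sorted[1] = xzyz$zzyxzyz  (last char: 'z')
  sorted[2] = xzyzxzyz$zzy  (last char: 'y')
  sorted[3] = yxzyzxzyz$zz  (last char: 'z')
  sorted[4] = yz$zzyxzyzxz  (last char: 'z')
  sorted[5] = yzxzyz$zzyxz  (last char: 'z')
  sorted[6] = z$zzyxzyzxzy  (last char: 'y')
  sorted[7] = zxzyz$zzyxzy  (last char: 'y')
  sorted[8] = zyxzyzxzyz$z  (last char: 'z')
  sorted[9] = zyz$zzyxzyzx  (last char: 'x')
  sorted[10] = zyzxzyz$zzyx  (last char: 'x')
  sorted[11] = zzyxzyzxzyz$  (last char: '$')
Last column: zzyzzzyyzxx$
Original string S is at sorted index 11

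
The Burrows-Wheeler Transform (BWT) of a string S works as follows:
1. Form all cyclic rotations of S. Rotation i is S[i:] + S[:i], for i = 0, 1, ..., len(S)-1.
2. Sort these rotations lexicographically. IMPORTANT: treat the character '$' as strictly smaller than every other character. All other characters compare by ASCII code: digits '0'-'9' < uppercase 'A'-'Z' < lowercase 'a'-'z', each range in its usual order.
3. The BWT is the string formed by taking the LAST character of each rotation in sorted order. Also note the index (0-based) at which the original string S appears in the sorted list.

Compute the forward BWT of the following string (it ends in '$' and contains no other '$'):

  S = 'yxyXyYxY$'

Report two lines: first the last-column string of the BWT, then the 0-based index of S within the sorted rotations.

All 9 rotations (rotation i = S[i:]+S[:i]):
  rot[0] = yxyXyYxY$
  rot[1] = xyXyYxY$y
  rot[2] = yXyYxY$yx
  rot[3] = XyYxY$yxy
  rot[4] = yYxY$yxyX
  rot[5] = YxY$yxyXy
  rot[6] = xY$yxyXyY
  rot[7] = Y$yxyXyYx
  rot[8] = $yxyXyYxY
Sorted (with $ < everything):
  sorted[0] = $yxyXyYxY  (last char: 'Y')
  sorted[1] = XyYxY$yxy  (last char: 'y')
  sorted[2] = Y$yxyXyYx  (last char: 'x')
  sorted[3] = YxY$yxyXy  (last char: 'y')
  sorted[4] = xY$yxyXyY  (last char: 'Y')
  sorted[5] = xyXyYxY$y  (last char: 'y')
  sorted[6] = yXyYxY$yx  (last char: 'x')
  sorted[7] = yYxY$yxyX  (last char: 'X')
  sorted[8] = yxyXyYxY$  (last char: '$')
Last column: YyxyYyxX$
Original string S is at sorted index 8

Answer: YyxyYyxX$
8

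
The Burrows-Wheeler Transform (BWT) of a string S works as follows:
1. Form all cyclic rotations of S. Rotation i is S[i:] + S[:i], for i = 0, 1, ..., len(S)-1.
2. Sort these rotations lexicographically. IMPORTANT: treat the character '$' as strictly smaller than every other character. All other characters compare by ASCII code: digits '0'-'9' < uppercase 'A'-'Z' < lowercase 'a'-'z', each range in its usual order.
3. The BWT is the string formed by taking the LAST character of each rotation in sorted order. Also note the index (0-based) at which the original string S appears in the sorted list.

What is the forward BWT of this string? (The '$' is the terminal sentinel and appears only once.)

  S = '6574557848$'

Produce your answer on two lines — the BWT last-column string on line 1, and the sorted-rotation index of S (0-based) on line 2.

All 11 rotations (rotation i = S[i:]+S[:i]):
  rot[0] = 6574557848$
  rot[1] = 574557848$6
  rot[2] = 74557848$65
  rot[3] = 4557848$657
  rot[4] = 557848$6574
  rot[5] = 57848$65745
  rot[6] = 7848$657455
  rot[7] = 848$6574557
  rot[8] = 48$65745578
  rot[9] = 8$657455784
  rot[10] = $6574557848
Sorted (with $ < everything):
  sorted[0] = $6574557848  (last char: '8')
  sorted[1] = 4557848$657  (last char: '7')
  sorted[2] = 48$65745578  (last char: '8')
  sorted[3] = 557848$6574  (last char: '4')
  sorted[4] = 574557848$6  (last char: '6')
  sorted[5] = 57848$65745  (last char: '5')
  sorted[6] = 6574557848$  (last char: '$')
  sorted[7] = 74557848$65  (last char: '5')
  sorted[8] = 7848$657455  (last char: '5')
  sorted[9] = 8$657455784  (last char: '4')
  sorted[10] = 848$6574557  (last char: '7')
Last column: 878465$5547
Original string S is at sorted index 6

Answer: 878465$5547
6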